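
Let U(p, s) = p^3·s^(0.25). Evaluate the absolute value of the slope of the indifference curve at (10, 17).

MU_p = 3·p^2·s^(0.25) and MU_s = 0.25·p^3·s^(-0.75).
MRS = MU_p/MU_s = (12)·s/p.
At (10, 17): MRS = 20.4.
The indifference curve has slope −20.4 at this bundle.

MRS = 20.4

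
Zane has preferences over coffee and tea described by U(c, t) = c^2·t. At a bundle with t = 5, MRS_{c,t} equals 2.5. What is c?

MU_c = 2·c·t and MU_t = c^2.
MRS = MU_c/MU_t = (2/1)·t/c.
Substitute t = 5: MRS = 10/c. Setting 10/c = 2.5 gives c = 10/2.5 = 4.

c = 4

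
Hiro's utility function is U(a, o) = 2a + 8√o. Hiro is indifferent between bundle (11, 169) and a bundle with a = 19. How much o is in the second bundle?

U(11, 169) = 126.
Set U(19, o) = 126 and solve.
With a = 19: 8√o = 126 − 2·19 = 88, so √o = 11 and o = 121.
Check: U(19, 121) = 126.

o = 121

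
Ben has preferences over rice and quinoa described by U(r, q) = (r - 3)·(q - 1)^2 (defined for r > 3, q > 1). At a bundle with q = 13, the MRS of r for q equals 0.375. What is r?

MU_r = (q−1)^2, MU_q = 2·(r−3)·(q−1).
MRS = (1/2)·(q−1)/(r−3).
Substitute q = 13: MRS = 6/(r − 3). Setting this equal to 0.375 gives r − 3 = 6/0.375 = 16, so r = 19.

r = 19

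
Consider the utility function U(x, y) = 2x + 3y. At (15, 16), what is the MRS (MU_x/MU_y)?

MU_x = 2, MU_y = 3, so MRS = 2/3 at every bundle.
At (15, 16): MRS = 2/3.
That is, one extra unit of x is worth 2/3 units of y at the margin.

MRS = 2/3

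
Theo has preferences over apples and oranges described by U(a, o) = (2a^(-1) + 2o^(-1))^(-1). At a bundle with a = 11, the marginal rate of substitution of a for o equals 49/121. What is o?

o = 7

For CES with ρ = -1, MRS = (o/a)^2.
Setting (o/11)^2 = 49/121 gives o/11 = 7/11 and o = 7.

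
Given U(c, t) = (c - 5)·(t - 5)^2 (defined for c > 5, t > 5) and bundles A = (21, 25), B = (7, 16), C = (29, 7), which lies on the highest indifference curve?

Evaluate utility at each bundle:
U(A) = 6400.
U(B) = 242.
U(C) = 96.
Highest utility is A, so A ≻ B ≻ C.

Bundle A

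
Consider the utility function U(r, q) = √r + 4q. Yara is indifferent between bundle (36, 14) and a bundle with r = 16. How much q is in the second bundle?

q = 14.5

U(36, 14) = 62.
Set U(16, q) = 62 and solve.
With r = 16: √16 = 4, so 4q = 62 − 4 = 58 and q = 14.5.
Check: U(16, 14.5) = 62.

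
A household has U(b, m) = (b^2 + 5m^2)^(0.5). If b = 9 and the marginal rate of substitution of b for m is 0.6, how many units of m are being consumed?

m = 3

For CES with ρ = 2, MRS = (1/5)·(m/b)^(-1).
Setting (1/5)·(m/9)^(-1) = 0.6 gives (m/9)^(-1) = 3, so m/9 = 1/3 and m = 3.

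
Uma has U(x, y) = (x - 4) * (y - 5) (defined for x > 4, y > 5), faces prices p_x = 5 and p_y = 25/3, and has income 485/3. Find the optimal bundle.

MU_x = (y−5), MU_y = (x−4).
MRS = (y−5)/(x−4).
Tangency: set MRS = p_x/p_y = 5/(25/3) = 0.6.
So (y − 5)/(x − 4) = 0.6, i.e. (y − 5) = 0.6·(x − 4).
Rewrite the budget in excess-of-subsistence terms: 5·(x − 4) + (25/3)·(y − 5) = 485/3 − 5·4 − (25/3)·5 = 100.
Substituting, 10·(x − 4) = 100, so x − 4 = 10 and x* = 14.
Then y − 5 = 0.6·10 = 6, so y* = 11.

x* = 14, y* = 11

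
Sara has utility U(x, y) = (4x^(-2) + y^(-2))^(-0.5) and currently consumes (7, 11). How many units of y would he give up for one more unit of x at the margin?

For CES with ρ = -2, MRS = (4/1)·(y/x)^3.
At (7, 11): MRS = 5324/343.
That is, one extra unit of x is worth 5324/343 units of y at the margin.

MRS = 5324/343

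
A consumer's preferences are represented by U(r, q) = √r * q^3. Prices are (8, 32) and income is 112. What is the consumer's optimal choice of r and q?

MU_r = 0.5·r^(-0.5)·q^3 and MU_q = 3·√r·q^2.
MRS = MU_r/MU_q = (1/6)·q/r.
Tangency: set MRS = p_r/p_q = 8/32 = 0.25.
So (1/6)·q/r = 0.25, i.e. q = 1.5·r.
Substitute into the budget 8·r + 32·q = 112: 56·r = 112, so r* = 2.
Then q* = 1.5·2 = 3.

r* = 2, q* = 3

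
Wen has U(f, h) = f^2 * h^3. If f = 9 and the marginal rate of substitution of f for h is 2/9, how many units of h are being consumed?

MU_f = 2·f·h^3 and MU_h = 3·f^2·h^2.
MRS = MU_f/MU_h = (2/3)·h/f.
Substitute f = 9: MRS = h/13.5. Setting h/13.5 = 2/9 gives h = (2/9)·13.5 = 3.

h = 3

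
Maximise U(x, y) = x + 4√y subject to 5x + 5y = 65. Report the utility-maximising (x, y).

MU_x = 1, MU_y = 4/(2√y).
MRS = 1 ÷ (4/(2√y)).
Tangency: set MRS = p_x/p_y = 5/5 = 1.
MRS depends only on y: 0.5·√y = 1 ⇒ √y = 1/0.5 = 2 ⇒ y* = 4.
From the budget, 5·x = 65 − 5·4 = 45, so x* = 9.

x* = 9, y* = 4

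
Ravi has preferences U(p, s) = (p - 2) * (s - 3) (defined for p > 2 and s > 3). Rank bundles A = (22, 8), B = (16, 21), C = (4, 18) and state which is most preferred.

Bundle B

Evaluate utility at each bundle:
U(A) = 100.
U(B) = 252.
U(C) = 30.
Highest utility is B, so B ≻ A ≻ C.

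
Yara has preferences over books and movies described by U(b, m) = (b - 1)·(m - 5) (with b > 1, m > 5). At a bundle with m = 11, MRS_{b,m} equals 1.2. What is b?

b = 6

MU_b = (m−5), MU_m = (b−1).
MRS = (m−5)/(b−1).
Substitute m = 11: MRS = 6/(b − 1). Setting this equal to 1.2 gives b − 1 = 6/1.2 = 5, so b = 6.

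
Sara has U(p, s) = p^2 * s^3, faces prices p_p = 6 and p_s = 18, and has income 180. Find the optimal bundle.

p* = 12, s* = 6

MU_p = 2·p·s^3 and MU_s = 3·p^2·s^2.
MRS = MU_p/MU_s = (2/3)·s/p.
Tangency: set MRS = p_p/p_s = 6/18 = 1/3.
So (2/3)·s/p = 1/3, i.e. s = 0.5·p.
Substitute into the budget 6·p + 18·s = 180: 15·p = 180, so p* = 12.
Then s* = 0.5·12 = 6.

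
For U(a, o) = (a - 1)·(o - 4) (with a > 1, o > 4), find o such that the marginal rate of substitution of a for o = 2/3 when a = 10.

o = 10

MU_a = (o−4), MU_o = (a−1).
MRS = (o−4)/(a−1).
Substitute a = 10: MRS = (o − 4)/9. Setting this equal to 2/3 gives o − 4 = (2/3)·9 = 6, so o = 10.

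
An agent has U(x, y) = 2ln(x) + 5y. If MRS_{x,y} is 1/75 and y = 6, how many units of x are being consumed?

x = 30

MU_x = 2/x, MU_y = 5.
MRS = 2/x ÷ 5.
MRS depends only on x: 0.4/x = 1/75 ⇒ x = 0.4/(1/75) = 30.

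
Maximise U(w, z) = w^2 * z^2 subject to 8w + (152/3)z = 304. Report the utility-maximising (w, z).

w* = 19, z* = 3

MU_w = 2·w·z^2 and MU_z = 2·w^2·z.
MRS = MU_w/MU_z = z/w.
Tangency: set MRS = p_w/p_z = 8/(152/3) = 3/19.
So z/w = 3/19, i.e. z = (3/19)·w.
Substitute into the budget 8·w + (152/3)·z = 304: 16·w = 304, so w* = 19.
Then z* = (3/19)·19 = 3.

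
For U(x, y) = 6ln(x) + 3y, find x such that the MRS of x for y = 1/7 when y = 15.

MU_x = 6/x, MU_y = 3.
MRS = 6/x ÷ 3.
MRS depends only on x: 2/x = 1/7 ⇒ x = 2/(1/7) = 14.

x = 14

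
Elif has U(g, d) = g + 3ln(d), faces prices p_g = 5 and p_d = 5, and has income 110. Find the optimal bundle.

MU_g = 1, MU_d = 3/d.
MRS = 1 ÷ (3/d).
Tangency: set MRS = p_g/p_d = 5/5 = 1.
MRS depends only on d: (1/3)·d = 1 ⇒ d* = 1/(1/3) = 3.
From the budget, 5·g = 110 − 5·3 = 95, so g* = 19.

g* = 19, d* = 3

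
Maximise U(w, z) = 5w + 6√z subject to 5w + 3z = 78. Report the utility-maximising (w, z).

w* = 15, z* = 1

MU_w = 5, MU_z = 6/(2√z).
MRS = 5 ÷ (6/(2√z)).
Tangency: set MRS = p_w/p_z = 5/3.
MRS depends only on z: (5/3)·√z = 5/3 ⇒ √z = (5/3)/(5/3) = 1 ⇒ z* = 1.
From the budget, 5·w = 78 − 3·1 = 75, so w* = 15.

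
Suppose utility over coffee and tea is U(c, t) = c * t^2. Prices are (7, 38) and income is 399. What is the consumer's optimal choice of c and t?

c* = 19, t* = 7

MU_c = t^2 and MU_t = 2·c·t.
MRS = MU_c/MU_t = (1/2)·t/c.
Tangency: set MRS = p_c/p_t = 7/38.
So (1/2)·t/c = 7/38, i.e. t = (7/19)·c.
Substitute into the budget 7·c + 38·t = 399: 21·c = 399, so c* = 19.
Then t* = (7/19)·19 = 7.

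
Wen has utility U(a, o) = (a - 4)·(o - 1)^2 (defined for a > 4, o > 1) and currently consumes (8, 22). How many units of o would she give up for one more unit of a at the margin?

MU_a = (o−1)^2, MU_o = 2·(a−4)·(o−1).
MRS = (1/2)·(o−1)/(a−4).
At (8, 22): MRS = 2.625.
That is, one extra unit of a is worth 2.625 units of o at the margin.

MRS = 2.625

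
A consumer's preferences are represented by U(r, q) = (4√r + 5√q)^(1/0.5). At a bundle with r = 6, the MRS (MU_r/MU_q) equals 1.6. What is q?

q = 24

For CES with ρ = 0.5, MRS = (4/5)·√(q/r).
Setting (4/5)·√(q/6) = 1.6 gives √(q/6) = 2, so q/6 = 4 and q = 24.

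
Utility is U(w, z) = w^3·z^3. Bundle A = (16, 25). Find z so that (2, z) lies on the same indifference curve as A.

z = 200

U(16, 25) = 64000000.
Set U(2, z) = 64000000 and solve.
With w = 2: 2^3 = 8, so z^3 = 64000000/8 = 8000000; taking the cube root, z = 200.
Check: U(2, 200) = 64000000.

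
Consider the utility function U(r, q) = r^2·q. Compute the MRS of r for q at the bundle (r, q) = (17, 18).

MRS = 36/17

MU_r = 2·r·q and MU_q = r^2.
MRS = MU_r/MU_q = (2/1)·q/r.
At (17, 18): MRS = 36/17.
That is, one extra unit of r is worth 36/17 units of q at the margin.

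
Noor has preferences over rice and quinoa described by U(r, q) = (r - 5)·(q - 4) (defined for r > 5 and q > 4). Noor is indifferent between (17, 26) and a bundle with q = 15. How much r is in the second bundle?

r = 29

U(17, 26) = 264.
Set U(r, 15) = 264 and solve.
With q = 15: (15 − 4) = 11, so (r − 5) = 264/11 = 24.
So r = 5 + 24 = 29.
Check: U(29, 15) = 264.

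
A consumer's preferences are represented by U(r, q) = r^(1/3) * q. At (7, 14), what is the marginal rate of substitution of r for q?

MRS = 2/3

MU_r = 1/3·r^(-2/3)·q and MU_q = r^(1/3).
MRS = MU_r/MU_q = (1/3)·q/r.
At (7, 14): MRS = 2/3.
The indifference curve has slope −2/3 at this bundle.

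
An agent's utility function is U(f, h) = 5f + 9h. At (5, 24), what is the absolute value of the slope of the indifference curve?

MU_f = 5, MU_h = 9, so MRS = 5/9 at every bundle.
At (5, 24): MRS = 5/9.
So at (5, 24) the consumer would give up 5/9 units of h for one more unit of f.

MRS = 5/9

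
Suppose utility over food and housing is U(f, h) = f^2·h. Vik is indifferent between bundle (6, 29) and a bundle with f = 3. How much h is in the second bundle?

h = 116

U(6, 29) = 1044.
Set U(3, h) = 1044 and solve.
With f = 3: 3^2 = 9, so h = 1044/9 = 116.
Check: U(3, 116) = 1044.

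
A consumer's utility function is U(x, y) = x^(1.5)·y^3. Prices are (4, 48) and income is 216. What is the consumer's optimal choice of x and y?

x* = 18, y* = 3

MU_x = 1.5·√x·y^3 and MU_y = 3·x^(1.5)·y^2.
MRS = MU_x/MU_y = (0.5)·y/x.
Tangency: set MRS = p_x/p_y = 4/48 = 1/12.
So (0.5)·y/x = 1/12, i.e. y = (1/6)·x.
Substitute into the budget 4·x + 48·y = 216: 12·x = 216, so x* = 18.
Then y* = (1/6)·18 = 3.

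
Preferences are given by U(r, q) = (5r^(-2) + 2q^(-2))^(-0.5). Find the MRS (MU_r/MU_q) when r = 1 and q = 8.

MRS = 1280

For CES with ρ = -2, MRS = (5/2)·(q/r)^3.
At (1, 8): MRS = 1280.
So at (1, 8) the consumer would give up 1280 units of q for one more unit of r.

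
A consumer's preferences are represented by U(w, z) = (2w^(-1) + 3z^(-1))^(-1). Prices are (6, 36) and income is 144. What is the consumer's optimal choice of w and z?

w* = 6, z* = 3

For CES with ρ = -1, MRS = (2/3)·(z/w)^2.
Tangency: set MRS = p_w/p_z = 6/36 = 1/6.
So (z/w)^2 = 0.25; taking the square root, z/w = 0.5, i.e. z = 0.5·w.
Substitute into the budget 6·w + 36·z = 144: 24·w = 144, so w* = 6 and z* = 0.5·6 = 3.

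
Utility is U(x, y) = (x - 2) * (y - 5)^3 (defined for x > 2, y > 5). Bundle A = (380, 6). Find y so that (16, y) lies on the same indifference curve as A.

U(380, 6) = 378.
Set U(16, y) = 378 and solve.
With x = 16: (16 − 2) = 14, so (y − 5)^3 = 378/14 = 27.
Taking the cube root (with y > 5): y − 5 = 3, so y = 8.
Check: U(16, 8) = 378.

y = 8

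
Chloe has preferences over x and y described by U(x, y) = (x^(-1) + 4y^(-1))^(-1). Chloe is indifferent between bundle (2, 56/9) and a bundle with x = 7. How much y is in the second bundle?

y = 4

U depends on (x, y) only through S = x^(-1) + 4y^(-1), so equal utility means equal S. At (2, 56/9): S = 8/7.
With x = 7: 7^(-1) = 1/7, so 4y^(-1) = 8/7 − 1/7 = 1, i.e. y^(-1) = 0.25.
Hence y = 1/0.25 = 4.
Check: U(7, 4) = 0.875.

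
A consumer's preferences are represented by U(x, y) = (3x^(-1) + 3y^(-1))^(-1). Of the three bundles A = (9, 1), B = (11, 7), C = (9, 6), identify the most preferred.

Evaluate utility at each bundle:
U(A) = 0.300.
U(B) = 1.426.
U(C) = 1.200.
Highest utility is B, so B ≻ C ≻ A.

Bundle B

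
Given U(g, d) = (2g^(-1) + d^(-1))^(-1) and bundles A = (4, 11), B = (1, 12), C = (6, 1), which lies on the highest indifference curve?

Bundle A

Evaluate utility at each bundle:
U(A) = 1.692.
U(B) = 0.480.
U(C) = 0.750.
Highest utility is A, so A ≻ C ≻ B.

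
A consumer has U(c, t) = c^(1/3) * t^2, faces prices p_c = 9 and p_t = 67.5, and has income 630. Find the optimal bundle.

MU_c = 1/3·c^(-2/3)·t^2 and MU_t = 2·c^(1/3)·t.
MRS = MU_c/MU_t = (1/6)·t/c.
Tangency: set MRS = p_c/p_t = 9/67.5 = 2/15.
So (1/6)·t/c = 2/15, i.e. t = 0.8·c.
Substitute into the budget 9·c + 67.5·t = 630: 63·c = 630, so c* = 10.
Then t* = 0.8·10 = 8.

c* = 10, t* = 8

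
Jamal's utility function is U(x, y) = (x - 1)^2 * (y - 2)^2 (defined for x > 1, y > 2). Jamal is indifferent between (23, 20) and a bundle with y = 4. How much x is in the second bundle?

x = 199

U(23, 20) = 156816.
Set U(x, 4) = 156816 and solve.
With y = 4: (4 − 2)^2 = 4, so (x − 1)^2 = 156816/4 = 39204.
Taking the square root (with x > 1): x − 1 = 198, so x = 199.
Check: U(199, 4) = 156816.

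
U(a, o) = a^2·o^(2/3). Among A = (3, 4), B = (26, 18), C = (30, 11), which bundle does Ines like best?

Bundle B

Evaluate utility at each bundle:
U(A) = 22.679.
U(B) = 4642.961.
U(C) = 4451.479.
Highest utility is B, so B ≻ C ≻ A.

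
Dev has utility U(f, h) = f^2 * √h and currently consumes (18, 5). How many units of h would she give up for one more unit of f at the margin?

MU_f = 2·f·√h and MU_h = 0.5·f^2·h^(-0.5).
MRS = MU_f/MU_h = (4)·h/f.
At (18, 5): MRS = 10/9.
That is, one extra unit of f is worth 10/9 units of h at the margin.

MRS = 10/9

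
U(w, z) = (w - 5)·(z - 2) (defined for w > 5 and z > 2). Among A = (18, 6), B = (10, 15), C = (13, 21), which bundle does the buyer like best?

Bundle C

Evaluate utility at each bundle:
U(A) = 52.
U(B) = 65.
U(C) = 152.
Highest utility is C, so C ≻ B ≻ A.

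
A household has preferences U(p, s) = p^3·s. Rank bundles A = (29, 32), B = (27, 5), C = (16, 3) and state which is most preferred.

Evaluate utility at each bundle:
U(A) = 780448.
U(B) = 98415.
U(C) = 12288.
Highest utility is A, so A ≻ B ≻ C.

Bundle A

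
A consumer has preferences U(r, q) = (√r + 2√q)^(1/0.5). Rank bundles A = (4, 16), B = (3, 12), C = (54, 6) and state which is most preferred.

Evaluate utility at each bundle:
U(A) = 100.000.
U(B) = 75.000.
U(C) = 150.000.
Highest utility is C, so C ≻ A ≻ B.

Bundle C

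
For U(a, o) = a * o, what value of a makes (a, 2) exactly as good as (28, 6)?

U(28, 6) = 168.
Set U(a, 2) = 168 and solve.
With o = 2: a = 168/2 = 84.
Check: U(84, 2) = 168.

a = 84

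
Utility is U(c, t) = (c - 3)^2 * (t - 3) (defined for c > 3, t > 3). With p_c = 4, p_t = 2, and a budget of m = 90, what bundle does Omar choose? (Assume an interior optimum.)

c* = 15, t* = 15

MU_c = 2·(c−3)·(t−3), MU_t = (c−3)^2.
MRS = (2/1)·(t−3)/(c−3).
Tangency: set MRS = p_c/p_t = 4/2 = 2.
So (2/1)·(t − 3)/(c − 3) = 2, i.e. (t − 3) = (c − 3).
Rewrite the budget in excess-of-subsistence terms: 4·(c − 3) + 2·(t − 3) = 90 − 4·3 − 2·3 = 72.
Substituting, 6·(c − 3) = 72, so c − 3 = 12 and c* = 15.
Then t − 3 = 12, so t* = 15.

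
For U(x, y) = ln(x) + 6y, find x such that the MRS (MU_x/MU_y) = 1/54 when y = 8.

MU_x = 1/x, MU_y = 6.
MRS = 1/x ÷ 6.
MRS depends only on x: (1/6)/x = 1/54 ⇒ x = (1/6)/(1/54) = 9.

x = 9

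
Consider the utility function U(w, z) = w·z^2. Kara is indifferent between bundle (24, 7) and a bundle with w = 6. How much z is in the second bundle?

z = 14

U(24, 7) = 1176.
Set U(6, z) = 1176 and solve.
With w = 6: z^2 = 1176/6 = 196; taking the square root, z = 14.
Check: U(6, 14) = 1176.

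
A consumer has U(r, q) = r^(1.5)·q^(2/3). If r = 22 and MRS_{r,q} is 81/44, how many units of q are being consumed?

q = 18

MU_r = 1.5·√r·q^(2/3) and MU_q = 2/3·r^(1.5)·q^(-1/3).
MRS = MU_r/MU_q = (2.25)·q/r.
Substitute r = 22: MRS = q/(88/9). Setting q/(88/9) = 81/44 gives q = (81/44)·(88/9) = 18.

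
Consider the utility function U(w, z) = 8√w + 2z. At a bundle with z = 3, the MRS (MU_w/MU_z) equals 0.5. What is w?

w = 16

MU_w = 8/(2√w), MU_z = 2.
MRS = 8/(2√w) ÷ 2.
MRS depends only on w: 2/√w = 0.5 ⇒ √w = 2/0.5 = 4 ⇒ w = 16.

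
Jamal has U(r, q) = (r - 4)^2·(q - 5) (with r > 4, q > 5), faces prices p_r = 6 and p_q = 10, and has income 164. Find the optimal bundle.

MU_r = 2·(r−4)·(q−5), MU_q = (r−4)^2.
MRS = (2/1)·(q−5)/(r−4).
Tangency: set MRS = p_r/p_q = 6/10 = 0.6.
So (2/1)·(q − 5)/(r − 4) = 0.6, i.e. (q − 5) = 0.3·(r − 4).
Rewrite the budget in excess-of-subsistence terms: 6·(r − 4) + 10·(q − 5) = 164 − 6·4 − 10·5 = 90.
Substituting, 9·(r − 4) = 90, so r − 4 = 10 and r* = 14.
Then q − 5 = 0.3·10 = 3, so q* = 8.

r* = 14, q* = 8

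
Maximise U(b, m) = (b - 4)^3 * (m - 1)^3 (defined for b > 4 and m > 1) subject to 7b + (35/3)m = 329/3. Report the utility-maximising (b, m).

b* = 9, m* = 4

MU_b = 3·(b−4)^2·(m−1)^3, MU_m = 3·(b−4)^3·(m−1)^2.
MRS = (m−1)/(b−4).
Tangency: set MRS = p_b/p_m = 7/(35/3) = 0.6.
So (m − 1)/(b − 4) = 0.6, i.e. (m − 1) = 0.6·(b − 4).
Rewrite the budget in excess-of-subsistence terms: 7·(b − 4) + (35/3)·(m − 1) = 329/3 − 7·4 − (35/3)·1 = 70.
Substituting, 14·(b − 4) = 70, so b − 4 = 5 and b* = 9.
Then m − 1 = 0.6·5 = 3, so m* = 4.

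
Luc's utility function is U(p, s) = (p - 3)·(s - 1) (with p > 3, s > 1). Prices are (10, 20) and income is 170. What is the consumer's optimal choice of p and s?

MU_p = (s−1), MU_s = (p−3).
MRS = (s−1)/(p−3).
Tangency: set MRS = p_p/p_s = 10/20 = 0.5.
So (s − 1)/(p − 3) = 0.5, i.e. (s − 1) = 0.5·(p − 3).
Rewrite the budget in excess-of-subsistence terms: 10·(p − 3) + 20·(s − 1) = 170 − 10·3 − 20·1 = 120.
Substituting, 20·(p − 3) = 120, so p − 3 = 6 and p* = 9.
Then s − 1 = 0.5·6 = 3, so s* = 4.

p* = 9, s* = 4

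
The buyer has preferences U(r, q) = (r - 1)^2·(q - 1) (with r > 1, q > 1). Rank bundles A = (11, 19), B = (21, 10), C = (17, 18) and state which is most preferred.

Evaluate utility at each bundle:
U(A) = 1800.
U(B) = 3600.
U(C) = 4352.
Highest utility is C, so C ≻ B ≻ A.

Bundle C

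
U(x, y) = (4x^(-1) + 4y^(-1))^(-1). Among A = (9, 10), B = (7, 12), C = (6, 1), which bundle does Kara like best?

Bundle A

Evaluate utility at each bundle:
U(A) = 1.184.
U(B) = 1.105.
U(C) = 0.214.
Highest utility is A, so A ≻ B ≻ C.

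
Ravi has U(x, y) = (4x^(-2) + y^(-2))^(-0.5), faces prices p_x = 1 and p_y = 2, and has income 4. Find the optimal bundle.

For CES with ρ = -2, MRS = (4/1)·(y/x)^3.
Tangency: set MRS = p_x/p_y = 1/2 = 0.5.
So (y/x)^3 = 0.125; taking the cube root, y/x = 0.5, i.e. y = 0.5·x.
Substitute into the budget 1·x + 2·y = 4: 2·x = 4, so x* = 2 and y* = 0.5·2 = 1.

x* = 2, y* = 1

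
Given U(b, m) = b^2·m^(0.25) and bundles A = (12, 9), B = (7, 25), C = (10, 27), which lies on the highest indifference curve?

Bundle A

Evaluate utility at each bundle:
U(A) = 249.415.
U(B) = 109.567.
U(C) = 227.951.
Highest utility is A, so A ≻ C ≻ B.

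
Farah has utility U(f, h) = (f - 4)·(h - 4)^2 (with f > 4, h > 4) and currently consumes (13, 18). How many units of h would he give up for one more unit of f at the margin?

MRS = 7/9

MU_f = (h−4)^2, MU_h = 2·(f−4)·(h−4).
MRS = (1/2)·(h−4)/(f−4).
At (13, 18): MRS = 7/9.
That is, one extra unit of f is worth 7/9 units of h at the margin.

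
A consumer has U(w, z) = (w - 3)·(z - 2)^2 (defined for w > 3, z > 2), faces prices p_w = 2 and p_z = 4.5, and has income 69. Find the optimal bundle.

MU_w = (z−2)^2, MU_z = 2·(w−3)·(z−2).
MRS = (1/2)·(z−2)/(w−3).
Tangency: set MRS = p_w/p_z = 2/4.5 = 4/9.
So (1/2)·(z − 2)/(w − 3) = 4/9, i.e. (z − 2) = (8/9)·(w − 3).
Rewrite the budget in excess-of-subsistence terms: 2·(w − 3) + 4.5·(z − 2) = 69 − 2·3 − 4.5·2 = 54.
Substituting, 6·(w − 3) = 54, so w − 3 = 9 and w* = 12.
Then z − 2 = (8/9)·9 = 8, so z* = 10.

w* = 12, z* = 10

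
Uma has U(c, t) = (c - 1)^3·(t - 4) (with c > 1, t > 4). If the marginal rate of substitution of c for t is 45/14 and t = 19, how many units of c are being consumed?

MU_c = 3·(c−1)^2·(t−4), MU_t = (c−1)^3.
MRS = (3/1)·(t−4)/(c−1).
Substitute t = 19: MRS = 45/(c − 1). Setting this equal to 45/14 gives c − 1 = 45/(45/14) = 14, so c = 15.

c = 15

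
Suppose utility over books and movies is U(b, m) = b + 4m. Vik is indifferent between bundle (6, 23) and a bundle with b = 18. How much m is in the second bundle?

U(6, 23) = 98.
Set U(18, m) = 98 and solve.
18 + 4m = 98 ⇒ 4m = 80 ⇒ m = 20.
Check: U(18, 20) = 98.

m = 20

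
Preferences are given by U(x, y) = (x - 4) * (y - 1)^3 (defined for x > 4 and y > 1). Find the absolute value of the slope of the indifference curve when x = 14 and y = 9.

MRS = 4/15

MU_x = (y−1)^3, MU_y = 3·(x−4)·(y−1)^2.
MRS = (1/3)·(y−1)/(x−4).
At (14, 9): MRS = 4/15.
So at (14, 9) the consumer would give up 4/15 units of y for one more unit of x.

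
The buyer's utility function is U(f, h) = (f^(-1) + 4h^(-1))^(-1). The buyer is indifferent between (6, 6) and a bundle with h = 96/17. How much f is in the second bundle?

f = 8

U depends on (f, h) only through S = f^(-1) + 4h^(-1), so equal utility means equal S. At (6, 6): S = 5/6.
With h = 96/17: 4·(96/17)^(-1) = 17/24, so f^(-1) = 5/6 − 17/24 = 0.125.
Hence f = 1/0.125 = 8.
Check: U(8, 96/17) = 1.2.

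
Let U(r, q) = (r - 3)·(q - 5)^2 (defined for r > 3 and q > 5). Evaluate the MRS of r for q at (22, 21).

MRS = 8/19

MU_r = (q−5)^2, MU_q = 2·(r−3)·(q−5).
MRS = (1/2)·(q−5)/(r−3).
At (22, 21): MRS = 8/19.
The indifference curve has slope −8/19 at this bundle.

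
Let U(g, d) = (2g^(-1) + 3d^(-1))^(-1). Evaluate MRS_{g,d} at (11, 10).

MRS = 200/363

For CES with ρ = -1, MRS = (2/3)·(d/g)^2.
At (11, 10): MRS = 200/363.
That is, one extra unit of g is worth 200/363 units of d at the margin.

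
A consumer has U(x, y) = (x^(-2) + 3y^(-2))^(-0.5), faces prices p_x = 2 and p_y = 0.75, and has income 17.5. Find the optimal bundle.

For CES with ρ = -2, MRS = (1/3)·(y/x)^3.
Tangency: set MRS = p_x/p_y = 2/0.75 = 8/3.
So (y/x)^3 = 8; taking the cube root, y/x = 2, i.e. y = 2·x.
Substitute into the budget 2·x + 0.75·y = 17.5: 3.5·x = 17.5, so x* = 5 and y* = 2·5 = 10.

x* = 5, y* = 10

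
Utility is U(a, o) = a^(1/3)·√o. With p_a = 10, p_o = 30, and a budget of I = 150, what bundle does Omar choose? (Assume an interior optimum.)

MU_a = 1/3·a^(-2/3)·√o and MU_o = 0.5·a^(1/3)·o^(-0.5).
MRS = MU_a/MU_o = (2/3)·o/a.
Tangency: set MRS = p_a/p_o = 10/30 = 1/3.
So (2/3)·o/a = 1/3, i.e. o = 0.5·a.
Substitute into the budget 10·a + 30·o = 150: 25·a = 150, so a* = 6.
Then o* = 0.5·6 = 3.

a* = 6, o* = 3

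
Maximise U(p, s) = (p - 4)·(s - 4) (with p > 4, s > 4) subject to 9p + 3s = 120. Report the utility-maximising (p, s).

p* = 8, s* = 16

MU_p = (s−4), MU_s = (p−4).
MRS = (s−4)/(p−4).
Tangency: set MRS = p_p/p_s = 9/3 = 3.
So (s − 4)/(p − 4) = 3, i.e. (s − 4) = 3·(p − 4).
Rewrite the budget in excess-of-subsistence terms: 9·(p − 4) + 3·(s − 4) = 120 − 9·4 − 3·4 = 72.
Substituting, 18·(p − 4) = 72, so p − 4 = 4 and p* = 8.
Then s − 4 = 3·4 = 12, so s* = 16.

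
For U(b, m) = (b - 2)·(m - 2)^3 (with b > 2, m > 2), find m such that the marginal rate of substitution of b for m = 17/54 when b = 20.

m = 19

MU_b = (m−2)^3, MU_m = 3·(b−2)·(m−2)^2.
MRS = (1/3)·(m−2)/(b−2).
Substitute b = 20: MRS = (m − 2)/54. Setting this equal to 17/54 gives m − 2 = (17/54)·54 = 17, so m = 19.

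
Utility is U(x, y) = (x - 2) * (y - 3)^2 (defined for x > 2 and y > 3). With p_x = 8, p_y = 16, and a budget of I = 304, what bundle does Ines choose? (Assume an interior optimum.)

x* = 12, y* = 13

MU_x = (y−3)^2, MU_y = 2·(x−2)·(y−3).
MRS = (1/2)·(y−3)/(x−2).
Tangency: set MRS = p_x/p_y = 8/16 = 0.5.
So (1/2)·(y − 3)/(x − 2) = 0.5, i.e. (y − 3) = (x − 2).
Rewrite the budget in excess-of-subsistence terms: 8·(x − 2) + 16·(y − 3) = 304 − 8·2 − 16·3 = 240.
Substituting, 24·(x − 2) = 240, so x − 2 = 10 and x* = 12.
Then y − 3 = 10, so y* = 13.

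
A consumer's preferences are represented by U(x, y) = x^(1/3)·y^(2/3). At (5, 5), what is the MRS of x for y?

MU_x = 1/3·x^(-2/3)·y^(2/3) and MU_y = 2/3·x^(1/3)·y^(-1/3).
MRS = MU_x/MU_y = (0.5)·y/x.
At (5, 5): MRS = 0.5.
So at (5, 5) the consumer would give up 0.5 units of y for one more unit of x.

MRS = 0.5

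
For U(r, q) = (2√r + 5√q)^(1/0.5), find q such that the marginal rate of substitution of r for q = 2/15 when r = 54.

q = 6

For CES with ρ = 0.5, MRS = (2/5)·√(q/r).
Setting (2/5)·√(q/54) = 2/15 gives √(q/54) = 1/3, so q/54 = 1/9 and q = 6.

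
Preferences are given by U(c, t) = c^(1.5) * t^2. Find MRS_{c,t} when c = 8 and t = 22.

MRS = 33/16

MU_c = 1.5·√c·t^2 and MU_t = 2·c^(1.5)·t.
MRS = MU_c/MU_t = (0.75)·t/c.
At (8, 22): MRS = 33/16.
The indifference curve has slope −33/16 at this bundle.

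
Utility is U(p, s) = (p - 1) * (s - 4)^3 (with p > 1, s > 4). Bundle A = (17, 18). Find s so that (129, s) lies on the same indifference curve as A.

U(17, 18) = 43904.
Set U(129, s) = 43904 and solve.
With p = 129: (129 − 1) = 128, so (s − 4)^3 = 43904/128 = 343.
Taking the cube root (with s > 4): s − 4 = 7, so s = 11.
Check: U(129, 11) = 43904.

s = 11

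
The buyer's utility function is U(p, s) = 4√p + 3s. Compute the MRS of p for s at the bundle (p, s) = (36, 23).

MRS = 1/9

MU_p = 4/(2√p), MU_s = 3.
MRS = 4/(2√p) ÷ 3.
At (36, 23): MRS = 1/9.
The indifference curve has slope −1/9 at this bundle.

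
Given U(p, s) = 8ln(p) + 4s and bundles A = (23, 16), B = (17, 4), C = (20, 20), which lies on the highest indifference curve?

Evaluate utility at each bundle:
U(A) = 89.084.
U(B) = 38.666.
U(C) = 103.966.
Highest utility is C, so C ≻ A ≻ B.

Bundle C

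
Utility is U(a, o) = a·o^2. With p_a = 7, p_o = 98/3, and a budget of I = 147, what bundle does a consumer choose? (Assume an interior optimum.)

MU_a = o^2 and MU_o = 2·a·o.
MRS = MU_a/MU_o = (1/2)·o/a.
Tangency: set MRS = p_a/p_o = 7/(98/3) = 3/14.
So (1/2)·o/a = 3/14, i.e. o = (3/7)·a.
Substitute into the budget 7·a + (98/3)·o = 147: 21·a = 147, so a* = 7.
Then o* = (3/7)·7 = 3.

a* = 7, o* = 3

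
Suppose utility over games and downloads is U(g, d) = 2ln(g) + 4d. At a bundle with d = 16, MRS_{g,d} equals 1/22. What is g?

g = 11

MU_g = 2/g, MU_d = 4.
MRS = 2/g ÷ 4.
MRS depends only on g: 0.5/g = 1/22 ⇒ g = 0.5/(1/22) = 11.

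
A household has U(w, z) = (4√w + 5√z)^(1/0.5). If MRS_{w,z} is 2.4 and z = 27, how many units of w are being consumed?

For CES with ρ = 0.5, MRS = (4/5)·√(z/w).
Setting (4/5)·√(27/w) = 2.4 gives √(27/w) = 3, so 27/w = 9 and w = 3.

w = 3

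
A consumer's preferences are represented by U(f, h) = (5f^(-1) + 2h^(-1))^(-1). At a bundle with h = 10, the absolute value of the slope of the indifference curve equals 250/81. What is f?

f = 9

For CES with ρ = -1, MRS = (5/2)·(h/f)^2.
Setting (5/2)·(10/f)^2 = 250/81 gives (10/f)^2 = 100/81, so 10/f = 10/9 and f = 9.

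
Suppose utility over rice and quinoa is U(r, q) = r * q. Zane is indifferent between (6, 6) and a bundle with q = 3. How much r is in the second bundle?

r = 12

U(6, 6) = 36.
Set U(r, 3) = 36 and solve.
With q = 3: r = 36/3 = 12.
Check: U(12, 3) = 36.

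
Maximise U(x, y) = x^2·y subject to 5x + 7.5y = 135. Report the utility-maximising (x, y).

MU_x = 2·x·y and MU_y = x^2.
MRS = MU_x/MU_y = (2/1)·y/x.
Tangency: set MRS = p_x/p_y = 5/7.5 = 2/3.
So (2/1)·y/x = 2/3, i.e. y = (1/3)·x.
Substitute into the budget 5·x + 7.5·y = 135: 7.5·x = 135, so x* = 18.
Then y* = (1/3)·18 = 6.

x* = 18, y* = 6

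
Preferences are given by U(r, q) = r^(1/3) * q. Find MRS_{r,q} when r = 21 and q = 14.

MU_r = 1/3·r^(-2/3)·q and MU_q = r^(1/3).
MRS = MU_r/MU_q = (1/3)·q/r.
At (21, 14): MRS = 2/9.
That is, one extra unit of r is worth 2/9 units of q at the margin.

MRS = 2/9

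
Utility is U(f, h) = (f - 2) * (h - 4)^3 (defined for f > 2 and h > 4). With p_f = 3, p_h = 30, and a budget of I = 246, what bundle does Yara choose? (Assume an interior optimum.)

f* = 12, h* = 7

MU_f = (h−4)^3, MU_h = 3·(f−2)·(h−4)^2.
MRS = (1/3)·(h−4)/(f−2).
Tangency: set MRS = p_f/p_h = 3/30 = 0.1.
So (1/3)·(h − 4)/(f − 2) = 0.1, i.e. (h − 4) = 0.3·(f − 2).
Rewrite the budget in excess-of-subsistence terms: 3·(f − 2) + 30·(h − 4) = 246 − 3·2 − 30·4 = 120.
Substituting, 12·(f − 2) = 120, so f − 2 = 10 and f* = 12.
Then h − 4 = 0.3·10 = 3, so h* = 7.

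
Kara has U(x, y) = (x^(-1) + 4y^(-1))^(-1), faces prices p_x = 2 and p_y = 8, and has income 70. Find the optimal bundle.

x* = 7, y* = 7

For CES with ρ = -1, MRS = (1/4)·(y/x)^2.
Tangency: set MRS = p_x/p_y = 2/8 = 0.25.
So (y/x)^2 = 1; taking the square root, y/x = 1, i.e. y = x.
Substitute into the budget 2·x + 8·y = 70: 10·x = 70, so x* = 7 and y* = 7.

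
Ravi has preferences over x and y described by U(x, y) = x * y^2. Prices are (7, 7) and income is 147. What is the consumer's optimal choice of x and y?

x* = 7, y* = 14

MU_x = y^2 and MU_y = 2·x·y.
MRS = MU_x/MU_y = (1/2)·y/x.
Tangency: set MRS = p_x/p_y = 7/7 = 1.
So (1/2)·y/x = 1, i.e. y = 2·x.
Substitute into the budget 7·x + 7·y = 147: 21·x = 147, so x* = 7.
Then y* = 2·7 = 14.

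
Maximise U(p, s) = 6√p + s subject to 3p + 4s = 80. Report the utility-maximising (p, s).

MU_p = 6/(2√p), MU_s = 1.
MRS = 6/(2√p) ÷ 1.
Tangency: set MRS = p_p/p_s = 3/4 = 0.75.
MRS depends only on p: 3/√p = 0.75 ⇒ √p = 3/0.75 = 4 ⇒ p* = 16.
From the budget, 4·s = 80 − 3·16 = 32, so s* = 8.

p* = 16, s* = 8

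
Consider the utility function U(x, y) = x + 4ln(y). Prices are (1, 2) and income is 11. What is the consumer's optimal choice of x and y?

x* = 7, y* = 2

MU_x = 1, MU_y = 4/y.
MRS = 1 ÷ (4/y).
Tangency: set MRS = p_x/p_y = 1/2 = 0.5.
MRS depends only on y: 0.25·y = 0.5 ⇒ y* = 0.5/0.25 = 2.
From the budget, 1·x = 11 − 2·2 = 7, so x* = 7.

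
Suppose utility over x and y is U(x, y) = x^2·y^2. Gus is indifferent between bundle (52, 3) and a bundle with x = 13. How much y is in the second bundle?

U(52, 3) = 24336.
Set U(13, y) = 24336 and solve.
With x = 13: 13^2 = 169, so y^2 = 24336/169 = 144; taking the square root, y = 12.
Check: U(13, 12) = 24336.

y = 12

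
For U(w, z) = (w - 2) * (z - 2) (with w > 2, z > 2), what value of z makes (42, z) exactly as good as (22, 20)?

z = 11

U(22, 20) = 360.
Set U(42, z) = 360 and solve.
With w = 42: (42 − 2) = 40, so (z − 2) = 360/40 = 9.
So z = 2 + 9 = 11.
Check: U(42, 11) = 360.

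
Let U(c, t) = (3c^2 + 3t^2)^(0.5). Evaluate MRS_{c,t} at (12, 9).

For CES with ρ = 2, MRS = (t/c)^(-1).
At (12, 9): MRS = 4/3.
So at (12, 9) the consumer would give up 4/3 units of t for one more unit of c.

MRS = 4/3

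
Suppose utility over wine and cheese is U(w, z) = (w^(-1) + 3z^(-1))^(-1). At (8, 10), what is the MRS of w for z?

For CES with ρ = -1, MRS = (1/3)·(z/w)^2.
At (8, 10): MRS = 25/48.
The indifference curve has slope −25/48 at this bundle.

MRS = 25/48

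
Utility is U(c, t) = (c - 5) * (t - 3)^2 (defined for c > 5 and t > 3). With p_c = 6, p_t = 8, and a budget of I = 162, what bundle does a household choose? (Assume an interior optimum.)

MU_c = (t−3)^2, MU_t = 2·(c−5)·(t−3).
MRS = (1/2)·(t−3)/(c−5).
Tangency: set MRS = p_c/p_t = 6/8 = 0.75.
So (1/2)·(t − 3)/(c − 5) = 0.75, i.e. (t − 3) = 1.5·(c − 5).
Rewrite the budget in excess-of-subsistence terms: 6·(c − 5) + 8·(t − 3) = 162 − 6·5 − 8·3 = 108.
Substituting, 18·(c − 5) = 108, so c − 5 = 6 and c* = 11.
Then t − 3 = 1.5·6 = 9, so t* = 12.

c* = 11, t* = 12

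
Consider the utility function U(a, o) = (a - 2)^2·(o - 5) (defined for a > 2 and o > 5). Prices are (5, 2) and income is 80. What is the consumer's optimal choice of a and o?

a* = 10, o* = 15

MU_a = 2·(a−2)·(o−5), MU_o = (a−2)^2.
MRS = (2/1)·(o−5)/(a−2).
Tangency: set MRS = p_a/p_o = 5/2 = 2.5.
So (2/1)·(o − 5)/(a − 2) = 2.5, i.e. (o − 5) = 1.25·(a − 2).
Rewrite the budget in excess-of-subsistence terms: 5·(a − 2) + 2·(o − 5) = 80 − 5·2 − 2·5 = 60.
Substituting, 7.5·(a − 2) = 60, so a − 2 = 8 and a* = 10.
Then o − 5 = 1.25·8 = 10, so o* = 15.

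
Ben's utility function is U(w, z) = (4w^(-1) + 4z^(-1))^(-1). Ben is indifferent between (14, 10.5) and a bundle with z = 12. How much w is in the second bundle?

w = 12

U depends on (w, z) only through S = 4w^(-1) + 4z^(-1), so equal utility means equal S. At (14, 10.5): S = 2/3.
With z = 12: 4·12^(-1) = 1/3, so 4w^(-1) = 2/3 − 1/3 = 1/3, i.e. w^(-1) = 1/12.
Hence w = 1/(1/12) = 12.
Check: U(12, 12) = 1.5.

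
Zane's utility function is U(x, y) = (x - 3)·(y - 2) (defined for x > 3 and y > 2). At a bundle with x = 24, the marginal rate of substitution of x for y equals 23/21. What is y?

y = 25

MU_x = (y−2), MU_y = (x−3).
MRS = (y−2)/(x−3).
Substitute x = 24: MRS = (y − 2)/21. Setting this equal to 23/21 gives y − 2 = (23/21)·21 = 23, so y = 25.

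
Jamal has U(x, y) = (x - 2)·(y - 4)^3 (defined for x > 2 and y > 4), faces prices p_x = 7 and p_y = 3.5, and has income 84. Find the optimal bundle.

MU_x = (y−4)^3, MU_y = 3·(x−2)·(y−4)^2.
MRS = (1/3)·(y−4)/(x−2).
Tangency: set MRS = p_x/p_y = 7/3.5 = 2.
So (1/3)·(y − 4)/(x − 2) = 2, i.e. (y − 4) = 6·(x − 2).
Rewrite the budget in excess-of-subsistence terms: 7·(x − 2) + 3.5·(y − 4) = 84 − 7·2 − 3.5·4 = 56.
Substituting, 28·(x − 2) = 56, so x − 2 = 2 and x* = 4.
Then y − 4 = 6·2 = 12, so y* = 16.

x* = 4, y* = 16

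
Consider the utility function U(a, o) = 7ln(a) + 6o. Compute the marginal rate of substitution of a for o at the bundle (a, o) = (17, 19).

MRS = 7/102

MU_a = 7/a, MU_o = 6.
MRS = 7/a ÷ 6.
At (17, 19): MRS = 7/102.
That is, one extra unit of a is worth 7/102 units of o at the margin.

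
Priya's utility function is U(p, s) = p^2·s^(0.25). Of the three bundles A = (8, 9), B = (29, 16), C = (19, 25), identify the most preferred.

Bundle B

Evaluate utility at each bundle:
U(A) = 110.851.
U(B) = 1682.000.
U(C) = 807.221.
Highest utility is B, so B ≻ C ≻ A.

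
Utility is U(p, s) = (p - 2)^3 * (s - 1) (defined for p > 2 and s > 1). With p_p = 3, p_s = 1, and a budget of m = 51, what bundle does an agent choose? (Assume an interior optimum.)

MU_p = 3·(p−2)^2·(s−1), MU_s = (p−2)^3.
MRS = (3/1)·(s−1)/(p−2).
Tangency: set MRS = p_p/p_s = 3/1 = 3.
So (3/1)·(s − 1)/(p − 2) = 3, i.e. (s − 1) = (p − 2).
Rewrite the budget in excess-of-subsistence terms: 3·(p − 2) + 1·(s − 1) = 51 − 3·2 − 1·1 = 44.
Substituting, 4·(p − 2) = 44, so p − 2 = 11 and p* = 13.
Then s − 1 = 11, so s* = 12.

p* = 13, s* = 12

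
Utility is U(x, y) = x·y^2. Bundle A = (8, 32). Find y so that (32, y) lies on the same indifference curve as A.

y = 16

U(8, 32) = 8192.
Set U(32, y) = 8192 and solve.
With x = 32: y^2 = 8192/32 = 256; taking the square root, y = 16.
Check: U(32, 16) = 8192.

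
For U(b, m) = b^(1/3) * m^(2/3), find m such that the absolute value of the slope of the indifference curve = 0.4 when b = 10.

m = 8

MU_b = 1/3·b^(-2/3)·m^(2/3) and MU_m = 2/3·b^(1/3)·m^(-1/3).
MRS = MU_b/MU_m = (0.5)·m/b.
Substitute b = 10: MRS = m/20. Setting m/20 = 0.4 gives m = 0.4·20 = 8.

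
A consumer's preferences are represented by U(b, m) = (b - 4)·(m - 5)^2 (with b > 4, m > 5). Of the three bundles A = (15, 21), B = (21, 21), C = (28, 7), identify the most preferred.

Evaluate utility at each bundle:
U(A) = 2816.
U(B) = 4352.
U(C) = 96.
Highest utility is B, so B ≻ A ≻ C.

Bundle B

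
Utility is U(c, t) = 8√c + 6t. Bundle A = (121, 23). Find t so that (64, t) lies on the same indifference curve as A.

t = 27

U(121, 23) = 226.
Set U(64, t) = 226 and solve.
With c = 64: √64 = 8, so 6t = 226 − 8·8 = 162 and t = 27.
Check: U(64, 27) = 226.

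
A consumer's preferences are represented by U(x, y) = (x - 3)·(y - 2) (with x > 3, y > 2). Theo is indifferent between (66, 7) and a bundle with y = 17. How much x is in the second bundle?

U(66, 7) = 315.
Set U(x, 17) = 315 and solve.
With y = 17: (17 − 2) = 15, so (x − 3) = 315/15 = 21.
So x = 3 + 21 = 24.
Check: U(24, 17) = 315.

x = 24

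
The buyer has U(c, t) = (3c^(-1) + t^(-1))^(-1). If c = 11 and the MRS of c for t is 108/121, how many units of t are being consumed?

t = 6

For CES with ρ = -1, MRS = (3/1)·(t/c)^2.
Setting (3/1)·(t/11)^2 = 108/121 gives (t/11)^2 = 36/121, so t/11 = 6/11 and t = 6.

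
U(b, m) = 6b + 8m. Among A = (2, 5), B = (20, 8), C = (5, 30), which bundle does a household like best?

Evaluate utility at each bundle:
U(A) = 52.
U(B) = 184.
U(C) = 270.
Highest utility is C, so C ≻ B ≻ A.

Bundle C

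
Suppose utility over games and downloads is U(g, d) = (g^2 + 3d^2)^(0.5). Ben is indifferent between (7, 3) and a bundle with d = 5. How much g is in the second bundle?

U depends on (g, d) only through S = g^2 + 3d^2, so equal utility means equal S. At (7, 3): S = 76.
With d = 5: 3·5^2 = 75, so g^2 = 76 − 75 = 1.
Hence g = √1 = 1.
Check: U(1, 5) = 8.7178.

g = 1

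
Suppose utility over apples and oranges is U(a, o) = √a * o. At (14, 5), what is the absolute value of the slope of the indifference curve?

MU_a = 0.5·a^(-0.5)·o and MU_o = √a.
MRS = MU_a/MU_o = (0.5)·o/a.
At (14, 5): MRS = 5/28.
So at (14, 5) the consumer would give up 5/28 units of o for one more unit of a.

MRS = 5/28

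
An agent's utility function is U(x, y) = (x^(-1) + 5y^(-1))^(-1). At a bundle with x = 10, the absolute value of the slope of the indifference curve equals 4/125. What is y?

For CES with ρ = -1, MRS = (1/5)·(y/x)^2.
Setting (1/5)·(y/10)^2 = 4/125 gives (y/10)^2 = 4/25, so y/10 = 0.4 and y = 4.

y = 4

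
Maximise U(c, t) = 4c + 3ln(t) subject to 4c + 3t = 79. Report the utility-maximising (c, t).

MU_c = 4, MU_t = 3/t.
MRS = 4 ÷ (3/t).
Tangency: set MRS = p_c/p_t = 4/3.
MRS depends only on t: (4/3)·t = 4/3 ⇒ t* = (4/3)/(4/3) = 1.
From the budget, 4·c = 79 − 3·1 = 76, so c* = 19.

c* = 19, t* = 1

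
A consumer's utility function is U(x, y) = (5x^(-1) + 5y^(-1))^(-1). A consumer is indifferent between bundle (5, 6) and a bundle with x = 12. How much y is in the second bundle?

U depends on (x, y) only through S = 5x^(-1) + 5y^(-1), so equal utility means equal S. At (5, 6): S = 11/6.
With x = 12: 5·12^(-1) = 5/12, so 5y^(-1) = 11/6 − 5/12 = 17/12, i.e. y^(-1) = 17/60.
Hence y = 1/(17/60) = 60/17.
Check: U(12, 60/17) = 0.5455.

y = 60/17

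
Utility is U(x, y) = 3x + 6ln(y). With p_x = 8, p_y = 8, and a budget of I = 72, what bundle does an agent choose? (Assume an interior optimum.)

MU_x = 3, MU_y = 6/y.
MRS = 3 ÷ (6/y).
Tangency: set MRS = p_x/p_y = 8/8 = 1.
MRS depends only on y: 0.5·y = 1 ⇒ y* = 1/0.5 = 2.
From the budget, 8·x = 72 − 8·2 = 56, so x* = 7.

x* = 7, y* = 2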